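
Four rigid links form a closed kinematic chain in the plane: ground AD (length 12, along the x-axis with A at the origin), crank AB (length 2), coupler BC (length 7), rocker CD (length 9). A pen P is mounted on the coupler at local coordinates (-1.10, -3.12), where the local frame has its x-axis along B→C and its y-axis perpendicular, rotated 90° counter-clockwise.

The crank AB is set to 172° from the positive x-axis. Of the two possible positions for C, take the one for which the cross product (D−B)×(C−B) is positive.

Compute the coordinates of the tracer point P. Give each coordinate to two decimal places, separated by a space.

A=(0,0), D=(12.00,0)
B = A + 2.00·(cos172°, sin172°) = (-1.9805, 0.2783)
|BD| = 13.9833
circle(B,7.00) ∩ circle(D,9.00): a=5.8474, h=3.8481
  candidates: C₊=(3.9423,4.0092) cross=53.809; C₋=(3.7891,-3.6853) cross=-53.809
  mode + wants cross > 0 → take C=(3.9423,4.0092) (cross=53.809)
ex = (C−B)/|BC| = (0.8461,0.5330); ey = (-0.5330,0.8461)
P = B + -1.10·ex + -3.12·ey = (-1.2484,-2.9478)

-1.25 -2.95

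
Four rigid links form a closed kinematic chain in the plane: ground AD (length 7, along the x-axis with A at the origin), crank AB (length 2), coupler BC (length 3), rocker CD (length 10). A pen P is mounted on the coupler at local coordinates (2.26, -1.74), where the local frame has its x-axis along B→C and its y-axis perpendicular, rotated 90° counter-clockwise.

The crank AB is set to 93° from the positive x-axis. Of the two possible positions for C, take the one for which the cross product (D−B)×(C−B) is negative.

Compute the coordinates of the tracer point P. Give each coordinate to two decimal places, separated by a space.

A=(0,0), D=(7.00,0)
B = A + 2.00·(cos93°, sin93°) = (-0.1047, 1.9973)
|BD| = 7.3801
circle(B,3.00) ∩ circle(D,10.00): a=-2.4752, h=1.6951
  candidates: C₊=(-2.0288,4.2989) cross=12.510; C₋=(-2.9463,1.0353) cross=-12.510
  mode - wants cross < 0 → take C=(-2.9463,1.0353) (cross=-12.510)
ex = (C−B)/|BC| = (-0.9472,-0.3207); ey = (0.3207,-0.9472)
P = B + 2.26·ex + -1.74·ey = (-2.8033,2.9207)

-2.80 2.92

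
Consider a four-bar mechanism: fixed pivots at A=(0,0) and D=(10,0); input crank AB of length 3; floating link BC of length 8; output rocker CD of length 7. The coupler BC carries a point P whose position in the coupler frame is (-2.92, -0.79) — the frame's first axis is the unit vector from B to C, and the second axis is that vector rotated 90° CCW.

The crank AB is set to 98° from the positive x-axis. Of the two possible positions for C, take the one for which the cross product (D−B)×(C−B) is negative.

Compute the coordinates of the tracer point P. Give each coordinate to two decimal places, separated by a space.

A=(0,0), D=(10.00,0)
B = A + 3.00·(cos98°, sin98°) = (-0.4175, 2.9708)
|BD| = 10.8328
circle(B,8.00) ∩ circle(D,7.00): a=6.1088, h=5.1656
  candidates: C₊=(6.8736,6.2631) cross=55.958; C₋=(4.0404,-3.6720) cross=-55.958
  mode - wants cross < 0 → take C=(4.0404,-3.6720) (cross=-55.958)
ex = (C−B)/|BC| = (0.5572,-0.8303); ey = (0.8303,0.5572)
P = B + -2.92·ex + -0.79·ey = (-2.7006,4.9552)

-2.70 4.96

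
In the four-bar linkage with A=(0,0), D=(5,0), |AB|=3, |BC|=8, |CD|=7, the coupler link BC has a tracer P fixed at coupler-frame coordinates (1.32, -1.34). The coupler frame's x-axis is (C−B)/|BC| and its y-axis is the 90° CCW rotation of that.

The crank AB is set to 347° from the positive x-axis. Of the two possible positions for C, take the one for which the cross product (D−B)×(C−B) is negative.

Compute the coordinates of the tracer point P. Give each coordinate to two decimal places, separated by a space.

A=(0,0), D=(5.00,0)
B = A + 3.00·(cos347°, sin347°) = (2.9231, -0.6749)
|BD| = 2.1838
circle(B,8.00) ∩ circle(D,7.00): a=4.5263, h=6.5964
  candidates: C₊=(5.1894,6.9974) cross=14.405; C₋=(9.2663,-5.5496) cross=-14.405
  mode - wants cross < 0 → take C=(9.2663,-5.5496) (cross=-14.405)
ex = (C−B)/|BC| = (0.7929,-0.6093); ey = (0.6093,0.7929)
P = B + 1.32·ex + -1.34·ey = (3.1532,-2.5417)

3.15 -2.54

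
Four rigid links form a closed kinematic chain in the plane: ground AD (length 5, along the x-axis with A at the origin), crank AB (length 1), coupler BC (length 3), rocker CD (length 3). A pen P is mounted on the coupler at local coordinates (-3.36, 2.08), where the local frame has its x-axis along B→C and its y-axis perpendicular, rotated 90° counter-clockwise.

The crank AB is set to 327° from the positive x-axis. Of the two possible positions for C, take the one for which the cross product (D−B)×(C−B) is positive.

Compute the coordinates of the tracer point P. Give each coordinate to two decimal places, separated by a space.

-2.84 -1.98

A=(0,0), D=(5.00,0)
B = A + 1.00·(cos327°, sin327°) = (0.8387, -0.5446)
|BD| = 4.1968
circle(B,3.00) ∩ circle(D,3.00): a=2.0984, h=2.1440
  candidates: C₊=(2.6411,1.8535) cross=8.998; C₋=(3.1976,-2.3982) cross=-8.998
  mode + wants cross > 0 → take C=(2.6411,1.8535) (cross=8.998)
ex = (C−B)/|BC| = (0.6008,0.7994); ey = (-0.7994,0.6008)
P = B + -3.36·ex + 2.08·ey = (-2.8428,-1.9809)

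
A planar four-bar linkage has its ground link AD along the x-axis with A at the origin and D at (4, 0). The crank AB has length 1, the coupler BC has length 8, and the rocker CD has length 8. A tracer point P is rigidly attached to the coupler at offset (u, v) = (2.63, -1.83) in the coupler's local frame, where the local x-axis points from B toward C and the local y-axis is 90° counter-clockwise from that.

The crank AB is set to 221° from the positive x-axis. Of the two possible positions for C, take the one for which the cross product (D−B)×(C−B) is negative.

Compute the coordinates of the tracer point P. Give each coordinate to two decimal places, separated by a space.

A=(0,0), D=(4.00,0)
B = A + 1.00·(cos221°, sin221°) = (-0.7547, -0.6561)
|BD| = 4.7998
circle(B,8.00) ∩ circle(D,8.00): a=2.3999, h=7.6316
  candidates: C₊=(0.5795,7.2319) cross=36.630; C₋=(2.6658,-7.8880) cross=-36.630
  mode - wants cross < 0 → take C=(2.6658,-7.8880) (cross=-36.630)
ex = (C−B)/|BC| = (0.4276,-0.9040); ey = (0.9040,0.4276)
P = B + 2.63·ex + -1.83·ey = (-1.2845,-3.8160)

-1.28 -3.82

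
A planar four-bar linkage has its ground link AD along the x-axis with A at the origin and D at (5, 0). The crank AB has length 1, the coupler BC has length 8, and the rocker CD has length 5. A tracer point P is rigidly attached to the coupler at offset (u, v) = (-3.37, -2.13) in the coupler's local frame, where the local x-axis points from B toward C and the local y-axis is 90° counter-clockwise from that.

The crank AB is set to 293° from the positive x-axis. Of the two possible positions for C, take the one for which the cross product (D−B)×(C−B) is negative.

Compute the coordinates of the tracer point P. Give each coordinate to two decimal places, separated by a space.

A=(0,0), D=(5.00,0)
B = A + 1.00·(cos293°, sin293°) = (0.3907, -0.9205)
|BD| = 4.7003
circle(B,8.00) ∩ circle(D,5.00): a=6.4988, h=4.6653
  candidates: C₊=(5.8501,4.9272) cross=21.928; C₋=(7.6774,-4.2228) cross=-21.928
  mode - wants cross < 0 → take C=(7.6774,-4.2228) (cross=-21.928)
ex = (C−B)/|BC| = (0.9108,-0.4128); ey = (0.4128,0.9108)
P = B + -3.37·ex + -2.13·ey = (-3.5580,-1.4695)

-3.56 -1.47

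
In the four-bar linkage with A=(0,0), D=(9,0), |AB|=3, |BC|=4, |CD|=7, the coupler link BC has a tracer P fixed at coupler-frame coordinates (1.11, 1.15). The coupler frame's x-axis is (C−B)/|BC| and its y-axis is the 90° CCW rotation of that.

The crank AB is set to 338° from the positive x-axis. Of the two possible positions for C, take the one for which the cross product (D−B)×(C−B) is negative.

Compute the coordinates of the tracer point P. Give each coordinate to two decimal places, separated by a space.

A=(0,0), D=(9.00,0)
B = A + 3.00·(cos338°, sin338°) = (2.7816, -1.1238)
|BD| = 6.3192
circle(B,4.00) ∩ circle(D,7.00): a=0.5485, h=3.9622
  candidates: C₊=(2.6167,2.8728) cross=25.038; C₋=(4.0260,-4.9253) cross=-25.038
  mode - wants cross < 0 → take C=(4.0260,-4.9253) (cross=-25.038)
ex = (C−B)/|BC| = (0.3111,-0.9504); ey = (0.9504,0.3111)
P = B + 1.11·ex + 1.15·ey = (4.2198,-1.8210)

4.22 -1.82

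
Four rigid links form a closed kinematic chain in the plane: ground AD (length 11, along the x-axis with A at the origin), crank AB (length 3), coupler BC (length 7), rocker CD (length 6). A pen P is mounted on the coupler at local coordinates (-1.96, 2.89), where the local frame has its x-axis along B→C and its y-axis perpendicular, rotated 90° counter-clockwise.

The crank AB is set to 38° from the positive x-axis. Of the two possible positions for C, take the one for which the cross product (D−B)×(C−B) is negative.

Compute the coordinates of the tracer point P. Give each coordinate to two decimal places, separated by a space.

A=(0,0), D=(11.00,0)
B = A + 3.00·(cos38°, sin38°) = (2.3640, 1.8470)
|BD| = 8.8313
circle(B,7.00) ∩ circle(D,6.00): a=5.1517, h=4.7392
  candidates: C₊=(8.3929,5.4040) cross=41.854; C₋=(6.4106,-3.8649) cross=-41.854
  mode - wants cross < 0 → take C=(6.4106,-3.8649) (cross=-41.854)
ex = (C−B)/|BC| = (0.5781,-0.8160); ey = (0.8160,0.5781)
P = B + -1.96·ex + 2.89·ey = (3.5892,5.1170)

3.59 5.12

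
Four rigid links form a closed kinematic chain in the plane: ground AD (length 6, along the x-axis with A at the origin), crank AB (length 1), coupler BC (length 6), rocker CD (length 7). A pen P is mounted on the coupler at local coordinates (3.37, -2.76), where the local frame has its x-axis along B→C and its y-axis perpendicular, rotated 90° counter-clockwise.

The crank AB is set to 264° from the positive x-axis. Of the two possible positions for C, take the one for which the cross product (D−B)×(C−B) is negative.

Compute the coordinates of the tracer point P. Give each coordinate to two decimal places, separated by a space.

-0.87 -5.28

A=(0,0), D=(6.00,0)
B = A + 1.00·(cos264°, sin264°) = (-0.1045, -0.9945)
|BD| = 6.1850
circle(B,6.00) ∩ circle(D,7.00): a=2.0416, h=5.6420
  candidates: C₊=(1.0033,4.9023) cross=34.896; C₋=(2.8177,-6.2348) cross=-34.896
  mode - wants cross < 0 → take C=(2.8177,-6.2348) (cross=-34.896)
ex = (C−B)/|BC| = (0.4870,-0.8734); ey = (0.8734,0.4870)
P = B + 3.37·ex + -2.76·ey = (-0.8738,-5.2820)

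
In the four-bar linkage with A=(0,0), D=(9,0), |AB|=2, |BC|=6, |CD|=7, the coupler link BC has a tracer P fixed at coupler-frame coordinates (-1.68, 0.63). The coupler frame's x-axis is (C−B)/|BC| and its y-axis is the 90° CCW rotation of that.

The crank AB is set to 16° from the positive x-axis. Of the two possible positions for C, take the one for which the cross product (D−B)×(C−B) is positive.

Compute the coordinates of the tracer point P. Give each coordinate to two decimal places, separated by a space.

A=(0,0), D=(9.00,0)
B = A + 2.00·(cos16°, sin16°) = (1.9225, 0.5513)
|BD| = 7.0989
circle(B,6.00) ∩ circle(D,7.00): a=2.6338, h=5.3910
  candidates: C₊=(4.9670,5.7215) cross=38.270; C₋=(4.1297,-5.0280) cross=-38.270
  mode + wants cross > 0 → take C=(4.9670,5.7215) (cross=38.270)
ex = (C−B)/|BC| = (0.5074,0.8617); ey = (-0.8617,0.5074)
P = B + -1.68·ex + 0.63·ey = (0.5272,-0.5767)

0.53 -0.58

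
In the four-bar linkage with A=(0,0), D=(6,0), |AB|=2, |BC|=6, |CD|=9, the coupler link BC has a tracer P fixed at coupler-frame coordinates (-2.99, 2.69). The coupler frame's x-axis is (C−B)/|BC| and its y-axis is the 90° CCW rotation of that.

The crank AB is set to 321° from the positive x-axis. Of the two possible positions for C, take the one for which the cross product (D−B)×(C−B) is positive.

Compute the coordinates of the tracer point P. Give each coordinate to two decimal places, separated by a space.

A=(0,0), D=(6.00,0)
B = A + 2.00·(cos321°, sin321°) = (1.5543, -1.2586)
|BD| = 4.6204
circle(B,6.00) ∩ circle(D,9.00): a=-2.5594, h=5.4267
  candidates: C₊=(-2.3866,3.2656) cross=25.074; C₋=(0.5699,-7.1773) cross=-25.074
  mode + wants cross > 0 → take C=(-2.3866,3.2656) (cross=25.074)
ex = (C−B)/|BC| = (-0.6568,0.7540); ey = (-0.7540,-0.6568)
P = B + -2.99·ex + 2.69·ey = (1.4898,-5.2801)

1.49 -5.28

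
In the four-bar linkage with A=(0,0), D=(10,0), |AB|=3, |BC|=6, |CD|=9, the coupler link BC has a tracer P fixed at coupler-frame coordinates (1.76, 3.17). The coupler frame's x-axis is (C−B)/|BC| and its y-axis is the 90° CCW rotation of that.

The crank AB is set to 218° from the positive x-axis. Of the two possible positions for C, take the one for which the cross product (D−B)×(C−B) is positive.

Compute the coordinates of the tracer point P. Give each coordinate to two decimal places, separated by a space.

A=(0,0), D=(10.00,0)
B = A + 3.00·(cos218°, sin218°) = (-2.3640, -1.8470)
|BD| = 12.5012
circle(B,6.00) ∩ circle(D,9.00): a=4.4508, h=4.0237
  candidates: C₊=(1.4434,2.7902) cross=50.302; C₋=(2.6324,-5.1690) cross=-50.302
  mode + wants cross > 0 → take C=(1.4434,2.7902) (cross=50.302)
ex = (C−B)/|BC| = (0.6346,0.7729); ey = (-0.7729,0.6346)
P = B + 1.76·ex + 3.17·ey = (-3.6971,1.5249)

-3.70 1.52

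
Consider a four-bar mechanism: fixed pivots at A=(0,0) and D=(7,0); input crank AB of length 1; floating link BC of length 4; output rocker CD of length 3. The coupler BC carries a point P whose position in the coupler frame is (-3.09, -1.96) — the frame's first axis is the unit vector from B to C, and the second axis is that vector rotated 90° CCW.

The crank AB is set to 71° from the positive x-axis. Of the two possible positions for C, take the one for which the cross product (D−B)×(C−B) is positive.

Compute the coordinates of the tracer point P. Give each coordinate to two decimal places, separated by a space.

-2.57 -1.30

A=(0,0), D=(7.00,0)
B = A + 1.00·(cos71°, sin71°) = (0.3256, 0.9455)
|BD| = 6.7411
circle(B,4.00) ∩ circle(D,3.00): a=3.8897, h=0.9327
  candidates: C₊=(4.3077,1.3234) cross=6.287; C₋=(4.0460,-0.5235) cross=-6.287
  mode + wants cross > 0 → take C=(4.3077,1.3234) (cross=6.287)
ex = (C−B)/|BC| = (0.9955,0.0945); ey = (-0.0945,0.9955)
P = B + -3.09·ex + -1.96·ey = (-2.5654,-1.2976)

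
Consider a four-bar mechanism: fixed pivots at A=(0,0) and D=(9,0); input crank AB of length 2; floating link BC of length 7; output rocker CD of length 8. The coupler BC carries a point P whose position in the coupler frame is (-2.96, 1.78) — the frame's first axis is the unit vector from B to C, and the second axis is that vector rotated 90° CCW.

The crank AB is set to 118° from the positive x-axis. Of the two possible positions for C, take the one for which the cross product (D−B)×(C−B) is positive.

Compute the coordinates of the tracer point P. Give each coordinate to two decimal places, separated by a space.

A=(0,0), D=(9.00,0)
B = A + 2.00·(cos118°, sin118°) = (-0.9389, 1.7659)
|BD| = 10.0946
circle(B,7.00) ∩ circle(D,8.00): a=4.3043, h=5.5202
  candidates: C₊=(4.2647,6.4480) cross=55.724; C₋=(2.3333,-4.4222) cross=-55.724
  mode + wants cross > 0 → take C=(4.2647,6.4480) (cross=55.724)
ex = (C−B)/|BC| = (0.7434,0.6689); ey = (-0.6689,0.7434)
P = B + -2.96·ex + 1.78·ey = (-4.3299,1.1092)

-4.33 1.11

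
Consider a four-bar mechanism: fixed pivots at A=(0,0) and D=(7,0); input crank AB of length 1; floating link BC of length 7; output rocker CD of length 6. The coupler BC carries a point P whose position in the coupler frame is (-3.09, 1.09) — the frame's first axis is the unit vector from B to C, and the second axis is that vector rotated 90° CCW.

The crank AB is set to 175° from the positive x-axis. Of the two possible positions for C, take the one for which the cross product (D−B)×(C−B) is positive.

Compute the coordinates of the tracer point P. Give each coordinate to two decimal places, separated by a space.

A=(0,0), D=(7.00,0)
B = A + 1.00·(cos175°, sin175°) = (-0.9962, 0.0872)
|BD| = 7.9967
circle(B,7.00) ∩ circle(D,6.00): a=4.8112, h=5.0845
  candidates: C₊=(3.8701,5.1190) cross=40.659; C₋=(3.7593,-5.0495) cross=-40.659
  mode + wants cross > 0 → take C=(3.8701,5.1190) (cross=40.659)
ex = (C−B)/|BC| = (0.6952,0.7188); ey = (-0.7188,0.6952)
P = B + -3.09·ex + 1.09·ey = (-3.9278,-1.3763)

-3.93 -1.38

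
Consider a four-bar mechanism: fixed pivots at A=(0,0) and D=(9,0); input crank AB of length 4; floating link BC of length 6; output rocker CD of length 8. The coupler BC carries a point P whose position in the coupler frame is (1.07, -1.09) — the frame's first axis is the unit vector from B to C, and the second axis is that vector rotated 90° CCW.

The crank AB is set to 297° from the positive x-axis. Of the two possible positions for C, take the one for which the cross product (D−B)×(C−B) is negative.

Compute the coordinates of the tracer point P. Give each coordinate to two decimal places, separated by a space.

A=(0,0), D=(9.00,0)
B = A + 4.00·(cos297°, sin297°) = (1.8160, -3.5640)
|BD| = 8.0195
circle(B,6.00) ∩ circle(D,8.00): a=2.2640, h=5.5565
  candidates: C₊=(1.3747,2.4197) cross=44.560; C₋=(6.3135,-7.5354) cross=-44.560
  mode - wants cross < 0 → take C=(6.3135,-7.5354) (cross=-44.560)
ex = (C−B)/|BC| = (0.7496,-0.6619); ey = (0.6619,0.7496)
P = B + 1.07·ex + -1.09·ey = (1.8966,-5.0893)

1.90 -5.09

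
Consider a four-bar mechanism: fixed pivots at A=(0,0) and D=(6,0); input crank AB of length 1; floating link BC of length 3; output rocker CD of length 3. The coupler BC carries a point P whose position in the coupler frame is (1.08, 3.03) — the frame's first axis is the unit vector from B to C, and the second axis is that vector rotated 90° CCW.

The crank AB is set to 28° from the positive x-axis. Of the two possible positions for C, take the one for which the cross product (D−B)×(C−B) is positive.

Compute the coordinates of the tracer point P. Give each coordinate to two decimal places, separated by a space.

A=(0,0), D=(6.00,0)
B = A + 1.00·(cos28°, sin28°) = (0.8829, 0.4695)
|BD| = 5.1385
circle(B,3.00) ∩ circle(D,3.00): a=2.5693, h=1.5488
  candidates: C₊=(3.5830,1.7771) cross=7.959; C₋=(3.3000,-1.3076) cross=-7.959
  mode + wants cross > 0 → take C=(3.5830,1.7771) (cross=7.959)
ex = (C−B)/|BC| = (0.9000,0.4359); ey = (-0.4359,0.9000)
P = B + 1.08·ex + 3.03·ey = (0.5343,3.6672)

0.53 3.67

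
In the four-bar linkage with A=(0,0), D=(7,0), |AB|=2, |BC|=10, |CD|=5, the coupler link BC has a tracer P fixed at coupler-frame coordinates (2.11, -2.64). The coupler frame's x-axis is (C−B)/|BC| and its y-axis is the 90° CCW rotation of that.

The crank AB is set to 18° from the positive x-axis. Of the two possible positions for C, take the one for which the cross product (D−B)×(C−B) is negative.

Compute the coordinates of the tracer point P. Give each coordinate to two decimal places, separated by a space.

3.19 -2.50

A=(0,0), D=(7.00,0)
B = A + 2.00·(cos18°, sin18°) = (1.9021, 0.6180)
|BD| = 5.1352
circle(B,10.00) ∩ circle(D,5.00): a=9.8701, h=1.6064
  candidates: C₊=(11.8938,1.0249) cross=8.249; C₋=(11.5072,-2.1646) cross=-8.249
  mode - wants cross < 0 → take C=(11.5072,-2.1646) (cross=-8.249)
ex = (C−B)/|BC| = (0.9605,-0.2783); ey = (0.2783,0.9605)
P = B + 2.11·ex + -2.64·ey = (3.1942,-2.5048)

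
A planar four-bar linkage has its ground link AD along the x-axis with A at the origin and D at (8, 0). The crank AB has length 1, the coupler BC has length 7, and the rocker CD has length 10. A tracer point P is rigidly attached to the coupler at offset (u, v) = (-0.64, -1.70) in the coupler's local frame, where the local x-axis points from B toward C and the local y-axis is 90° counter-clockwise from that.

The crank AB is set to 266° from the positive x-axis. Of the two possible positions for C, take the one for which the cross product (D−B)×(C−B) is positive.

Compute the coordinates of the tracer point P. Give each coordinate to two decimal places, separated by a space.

A=(0,0), D=(8.00,0)
B = A + 1.00·(cos266°, sin266°) = (-0.0698, -0.9976)
|BD| = 8.1312
circle(B,7.00) ∩ circle(D,10.00): a=0.9295, h=6.9380
  candidates: C₊=(0.0016,6.0021) cross=56.414; C₋=(1.7039,-7.7691) cross=-56.414
  mode + wants cross > 0 → take C=(0.0016,6.0021) (cross=56.414)
ex = (C−B)/|BC| = (0.0102,0.9999); ey = (-0.9999,0.0102)
P = B + -0.64·ex + -1.70·ey = (1.6236,-1.6548)

1.62 -1.65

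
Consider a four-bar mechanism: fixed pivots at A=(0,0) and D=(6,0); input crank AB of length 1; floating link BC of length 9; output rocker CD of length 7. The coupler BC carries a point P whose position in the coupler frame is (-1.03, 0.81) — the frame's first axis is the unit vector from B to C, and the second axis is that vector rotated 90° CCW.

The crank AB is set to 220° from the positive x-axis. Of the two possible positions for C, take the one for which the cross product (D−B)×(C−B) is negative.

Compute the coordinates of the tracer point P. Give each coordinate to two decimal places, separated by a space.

A=(0,0), D=(6.00,0)
B = A + 1.00·(cos220°, sin220°) = (-0.7660, -0.6428)
|BD| = 6.7965
circle(B,9.00) ∩ circle(D,7.00): a=5.7524, h=6.9217
  candidates: C₊=(4.3059,6.7919) cross=47.043; C₋=(5.6152,-6.9894) cross=-47.043
  mode - wants cross < 0 → take C=(5.6152,-6.9894) (cross=-47.043)
ex = (C−B)/|BC| = (0.7090,-0.7052); ey = (0.7052,0.7090)
P = B + -1.03·ex + 0.81·ey = (-0.9251,0.6579)

-0.93 0.66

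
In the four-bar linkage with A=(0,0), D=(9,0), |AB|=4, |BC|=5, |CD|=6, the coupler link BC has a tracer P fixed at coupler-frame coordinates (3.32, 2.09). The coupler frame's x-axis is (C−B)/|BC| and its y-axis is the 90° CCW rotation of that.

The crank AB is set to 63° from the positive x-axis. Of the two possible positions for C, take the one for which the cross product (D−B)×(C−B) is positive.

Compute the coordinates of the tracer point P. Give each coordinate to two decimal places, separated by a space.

4.11 6.74

A=(0,0), D=(9.00,0)
B = A + 4.00·(cos63°, sin63°) = (1.8160, 3.5640)
|BD| = 8.0195
circle(B,5.00) ∩ circle(D,6.00): a=3.3239, h=3.7352
  candidates: C₊=(6.4536,5.4328) cross=29.954; C₋=(3.1336,-1.2592) cross=-29.954
  mode + wants cross > 0 → take C=(6.4536,5.4328) (cross=29.954)
ex = (C−B)/|BC| = (0.9275,0.3738); ey = (-0.3738,0.9275)
P = B + 3.32·ex + 2.09·ey = (4.1142,6.7434)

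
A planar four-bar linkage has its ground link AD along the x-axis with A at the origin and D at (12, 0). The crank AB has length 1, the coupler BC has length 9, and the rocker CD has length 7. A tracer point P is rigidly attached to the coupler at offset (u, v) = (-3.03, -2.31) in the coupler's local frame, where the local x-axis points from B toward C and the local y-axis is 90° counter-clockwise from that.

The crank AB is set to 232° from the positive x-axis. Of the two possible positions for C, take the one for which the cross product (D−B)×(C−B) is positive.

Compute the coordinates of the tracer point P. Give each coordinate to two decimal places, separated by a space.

-1.70 -4.44

A=(0,0), D=(12.00,0)
B = A + 1.00·(cos232°, sin232°) = (-0.6157, -0.7880)
|BD| = 12.6402
circle(B,9.00) ∩ circle(D,7.00): a=7.5859, h=4.8429
  candidates: C₊=(6.6536,4.5184) cross=61.216; C₋=(7.2574,-5.1486) cross=-61.216
  mode + wants cross > 0 → take C=(6.6536,4.5184) (cross=61.216)
ex = (C−B)/|BC| = (0.8077,0.5896); ey = (-0.5896,0.8077)
P = B + -3.03·ex + -2.31·ey = (-1.7010,-4.4403)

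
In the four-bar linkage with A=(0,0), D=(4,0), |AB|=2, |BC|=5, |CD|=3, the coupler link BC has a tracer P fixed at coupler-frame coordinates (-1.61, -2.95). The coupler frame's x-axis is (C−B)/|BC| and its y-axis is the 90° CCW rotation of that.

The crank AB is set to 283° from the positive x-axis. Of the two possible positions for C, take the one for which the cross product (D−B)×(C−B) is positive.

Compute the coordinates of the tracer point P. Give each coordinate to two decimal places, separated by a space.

A=(0,0), D=(4.00,0)
B = A + 2.00·(cos283°, sin283°) = (0.4499, -1.9487)
|BD| = 4.0498
circle(B,5.00) ∩ circle(D,3.00): a=4.0003, h=2.9996
  candidates: C₊=(2.5132,2.6057) cross=12.148; C₋=(5.4000,-2.6533) cross=-12.148
  mode + wants cross > 0 → take C=(2.5132,2.6057) (cross=12.148)
ex = (C−B)/|BC| = (0.4127,0.9109); ey = (-0.9109,0.4127)
P = B + -1.61·ex + -2.95·ey = (2.4726,-4.6326)

2.47 -4.63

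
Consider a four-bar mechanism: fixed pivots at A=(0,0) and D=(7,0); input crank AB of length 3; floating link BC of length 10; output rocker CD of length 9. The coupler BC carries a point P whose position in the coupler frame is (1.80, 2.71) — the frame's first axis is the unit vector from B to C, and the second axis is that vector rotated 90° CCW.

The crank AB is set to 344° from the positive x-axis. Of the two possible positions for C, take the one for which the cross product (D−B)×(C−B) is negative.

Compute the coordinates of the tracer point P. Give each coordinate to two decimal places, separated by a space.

6.13 -0.62

A=(0,0), D=(7.00,0)
B = A + 3.00·(cos344°, sin344°) = (2.8838, -0.8269)
|BD| = 4.1985
circle(B,10.00) ∩ circle(D,9.00): a=4.3620, h=8.9985
  candidates: C₊=(5.3880,8.8545) cross=37.780; C₋=(8.9326,-8.7900) cross=-37.780
  mode - wants cross < 0 → take C=(8.9326,-8.7900) (cross=-37.780)
ex = (C−B)/|BC| = (0.6049,-0.7963); ey = (0.7963,0.6049)
P = B + 1.80·ex + 2.71·ey = (6.1306,-0.6210)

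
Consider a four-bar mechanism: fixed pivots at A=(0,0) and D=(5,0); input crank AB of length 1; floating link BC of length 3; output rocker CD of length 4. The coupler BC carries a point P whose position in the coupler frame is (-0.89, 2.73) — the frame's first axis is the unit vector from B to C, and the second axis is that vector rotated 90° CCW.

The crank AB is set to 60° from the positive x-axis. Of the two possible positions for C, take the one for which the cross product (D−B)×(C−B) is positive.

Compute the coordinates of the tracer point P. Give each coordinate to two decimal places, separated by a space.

A=(0,0), D=(5.00,0)
B = A + 1.00·(cos60°, sin60°) = (0.5000, 0.8660)
|BD| = 4.5826
circle(B,3.00) ∩ circle(D,4.00): a=1.5275, h=2.5820
  candidates: C₊=(2.4880,3.1128) cross=11.832; C₋=(1.5120,-1.9581) cross=-11.832
  mode + wants cross > 0 → take C=(2.4880,3.1128) (cross=11.832)
ex = (C−B)/|BC| = (0.6627,0.7489); ey = (-0.7489,0.6627)
P = B + -0.89·ex + 2.73·ey = (-2.1343,2.0085)

-2.13 2.01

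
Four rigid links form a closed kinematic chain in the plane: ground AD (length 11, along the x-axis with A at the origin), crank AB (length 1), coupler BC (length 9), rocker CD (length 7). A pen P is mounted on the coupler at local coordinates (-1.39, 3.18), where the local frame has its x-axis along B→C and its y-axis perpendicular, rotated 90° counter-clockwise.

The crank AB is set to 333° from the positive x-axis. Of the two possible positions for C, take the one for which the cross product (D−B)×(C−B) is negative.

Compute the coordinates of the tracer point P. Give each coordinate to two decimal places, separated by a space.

1.86 2.88

A=(0,0), D=(11.00,0)
B = A + 1.00·(cos333°, sin333°) = (0.8910, -0.4540)
|BD| = 10.1192
circle(B,9.00) ∩ circle(D,7.00): a=6.6407, h=6.0746
  candidates: C₊=(7.2525,5.9124) cross=61.470; C₋=(7.7976,-6.2245) cross=-61.470
  mode - wants cross < 0 → take C=(7.7976,-6.2245) (cross=-61.470)
ex = (C−B)/|BC| = (0.7674,-0.6412); ey = (0.6412,0.7674)
P = B + -1.39·ex + 3.18·ey = (1.8632,2.8776)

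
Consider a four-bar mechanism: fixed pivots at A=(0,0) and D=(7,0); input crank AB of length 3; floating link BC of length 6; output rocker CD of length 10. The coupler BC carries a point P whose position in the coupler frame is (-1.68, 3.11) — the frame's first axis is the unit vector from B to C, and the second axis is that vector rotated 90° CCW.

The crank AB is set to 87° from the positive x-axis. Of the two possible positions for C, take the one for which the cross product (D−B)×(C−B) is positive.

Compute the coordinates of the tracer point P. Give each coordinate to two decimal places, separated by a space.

-3.32 2.38

A=(0,0), D=(7.00,0)
B = A + 3.00·(cos87°, sin87°) = (0.1570, 2.9959)
|BD| = 7.4701
circle(B,6.00) ∩ circle(D,10.00): a=-0.5487, h=5.9749
  candidates: C₊=(2.0506,8.6893) cross=44.633; C₋=(-2.7419,-2.2573) cross=-44.633
  mode + wants cross > 0 → take C=(2.0506,8.6893) (cross=44.633)
ex = (C−B)/|BC| = (0.3156,0.9489); ey = (-0.9489,0.3156)
P = B + -1.68·ex + 3.11·ey = (-3.3243,2.3832)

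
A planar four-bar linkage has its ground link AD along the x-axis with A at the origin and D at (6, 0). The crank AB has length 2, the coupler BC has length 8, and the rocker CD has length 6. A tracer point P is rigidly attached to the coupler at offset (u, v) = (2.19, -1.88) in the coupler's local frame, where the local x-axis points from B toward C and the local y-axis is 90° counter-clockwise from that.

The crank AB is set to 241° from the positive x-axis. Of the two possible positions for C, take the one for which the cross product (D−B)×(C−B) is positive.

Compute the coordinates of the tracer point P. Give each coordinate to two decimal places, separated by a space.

1.75 -0.78

A=(0,0), D=(6.00,0)
B = A + 2.00·(cos241°, sin241°) = (-0.9696, -1.7492)
|BD| = 7.1858
circle(B,8.00) ∩ circle(D,6.00): a=5.5412, h=5.7702
  candidates: C₊=(3.0002,5.1963) cross=41.463; C₋=(5.8095,-5.9970) cross=-41.463
  mode + wants cross > 0 → take C=(3.0002,5.1963) (cross=41.463)
ex = (C−B)/|BC| = (0.4962,0.8682); ey = (-0.8682,0.4962)
P = B + 2.19·ex + -1.88·ey = (1.7493,-0.7808)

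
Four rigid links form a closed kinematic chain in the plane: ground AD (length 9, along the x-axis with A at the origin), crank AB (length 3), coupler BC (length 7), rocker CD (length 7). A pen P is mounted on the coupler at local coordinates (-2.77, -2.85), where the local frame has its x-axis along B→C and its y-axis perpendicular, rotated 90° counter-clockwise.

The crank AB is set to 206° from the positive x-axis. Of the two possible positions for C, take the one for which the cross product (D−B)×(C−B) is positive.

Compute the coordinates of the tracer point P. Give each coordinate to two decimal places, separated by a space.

-3.04 -5.27

A=(0,0), D=(9.00,0)
B = A + 3.00·(cos206°, sin206°) = (-2.6964, -1.3151)
|BD| = 11.7701
circle(B,7.00) ∩ circle(D,7.00): a=5.8850, h=3.7903
  candidates: C₊=(2.7283,3.1090) cross=44.612; C₋=(3.5753,-4.4241) cross=-44.612
  mode + wants cross > 0 → take C=(2.7283,3.1090) (cross=44.612)
ex = (C−B)/|BC| = (0.7750,0.6320); ey = (-0.6320,0.7750)
P = B + -2.77·ex + -2.85·ey = (-3.0418,-5.2744)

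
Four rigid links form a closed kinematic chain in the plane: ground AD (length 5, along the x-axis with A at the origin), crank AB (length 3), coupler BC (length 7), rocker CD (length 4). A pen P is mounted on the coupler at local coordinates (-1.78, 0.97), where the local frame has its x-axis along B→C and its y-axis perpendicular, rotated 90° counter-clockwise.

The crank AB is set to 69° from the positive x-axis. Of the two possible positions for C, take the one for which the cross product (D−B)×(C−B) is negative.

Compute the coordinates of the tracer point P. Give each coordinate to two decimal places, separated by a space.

A=(0,0), D=(5.00,0)
B = A + 3.00·(cos69°, sin69°) = (1.0751, 2.8007)
|BD| = 4.8217
circle(B,7.00) ∩ circle(D,4.00): a=5.8329, h=3.8701
  candidates: C₊=(8.0711,2.5629) cross=18.660; C₋=(3.5751,-3.7376) cross=-18.660
  mode - wants cross < 0 → take C=(3.5751,-3.7376) (cross=-18.660)
ex = (C−B)/|BC| = (0.3571,-0.9340); ey = (0.9340,0.3571)
P = B + -1.78·ex + 0.97·ey = (1.3454,4.8098)

1.35 4.81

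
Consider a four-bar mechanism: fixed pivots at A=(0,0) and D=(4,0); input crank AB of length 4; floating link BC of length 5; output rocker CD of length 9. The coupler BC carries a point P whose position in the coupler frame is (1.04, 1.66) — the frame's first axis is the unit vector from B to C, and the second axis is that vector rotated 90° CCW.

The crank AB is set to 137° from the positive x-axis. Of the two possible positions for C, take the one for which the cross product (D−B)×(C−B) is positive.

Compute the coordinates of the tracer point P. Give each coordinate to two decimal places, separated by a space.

-4.10 4.29

A=(0,0), D=(4.00,0)
B = A + 4.00·(cos137°, sin137°) = (-2.9254, 2.7280)
|BD| = 7.4433
circle(B,5.00) ∩ circle(D,9.00): a=-0.0401, h=4.9998
  candidates: C₊=(-1.1303,7.3946) cross=37.216; C₋=(-4.7952,-1.9093) cross=-37.216
  mode + wants cross > 0 → take C=(-1.1303,7.3946) (cross=37.216)
ex = (C−B)/|BC| = (0.3590,0.9333); ey = (-0.9333,0.3590)
P = B + 1.04·ex + 1.66·ey = (-4.1013,4.2946)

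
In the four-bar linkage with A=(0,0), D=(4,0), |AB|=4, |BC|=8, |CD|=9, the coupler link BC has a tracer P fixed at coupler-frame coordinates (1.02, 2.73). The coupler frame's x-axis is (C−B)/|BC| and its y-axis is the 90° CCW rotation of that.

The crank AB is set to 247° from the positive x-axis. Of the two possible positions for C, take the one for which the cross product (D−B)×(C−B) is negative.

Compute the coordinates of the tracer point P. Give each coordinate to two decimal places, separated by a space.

A=(0,0), D=(4.00,0)
B = A + 4.00·(cos247°, sin247°) = (-1.5629, -3.6820)
|BD| = 6.6711
circle(B,8.00) ∩ circle(D,9.00): a=2.0614, h=7.7299
  candidates: C₊=(-4.1104,3.9016) cross=51.567; C₋=(4.4224,-8.9901) cross=-51.567
  mode - wants cross < 0 → take C=(4.4224,-8.9901) (cross=-51.567)
ex = (C−B)/|BC| = (0.7482,-0.6635); ey = (0.6635,0.7482)
P = B + 1.02·ex + 2.73·ey = (1.0116,-2.3163)

1.01 -2.32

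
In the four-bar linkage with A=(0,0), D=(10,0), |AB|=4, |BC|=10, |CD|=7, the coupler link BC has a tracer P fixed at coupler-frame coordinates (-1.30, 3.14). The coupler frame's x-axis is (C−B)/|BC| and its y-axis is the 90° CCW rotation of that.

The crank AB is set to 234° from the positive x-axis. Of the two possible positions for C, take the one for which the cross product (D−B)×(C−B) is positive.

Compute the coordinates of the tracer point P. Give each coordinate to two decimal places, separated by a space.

-5.55 -2.09

A=(0,0), D=(10.00,0)
B = A + 4.00·(cos234°, sin234°) = (-2.3511, -3.2361)
|BD| = 12.7680
circle(B,10.00) ∩ circle(D,7.00): a=8.3812, h=5.4549
  candidates: C₊=(4.3739,4.1649) cross=69.648; C₋=(7.1389,-6.3886) cross=-69.648
  mode + wants cross > 0 → take C=(4.3739,4.1649) (cross=69.648)
ex = (C−B)/|BC| = (0.6725,0.7401); ey = (-0.7401,0.6725)
P = B + -1.30·ex + 3.14·ey = (-5.5493,-2.0865)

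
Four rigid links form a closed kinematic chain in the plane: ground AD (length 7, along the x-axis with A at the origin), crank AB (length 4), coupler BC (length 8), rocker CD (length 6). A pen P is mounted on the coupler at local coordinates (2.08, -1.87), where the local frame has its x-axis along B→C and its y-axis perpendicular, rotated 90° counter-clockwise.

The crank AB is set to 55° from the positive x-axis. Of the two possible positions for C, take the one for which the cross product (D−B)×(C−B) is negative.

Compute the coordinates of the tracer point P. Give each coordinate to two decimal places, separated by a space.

A=(0,0), D=(7.00,0)
B = A + 4.00·(cos55°, sin55°) = (2.2943, 3.2766)
|BD| = 5.7341
circle(B,8.00) ∩ circle(D,6.00): a=5.3086, h=5.9849
  candidates: C₊=(10.0707,5.1547) cross=34.318; C₋=(3.2309,-4.6684) cross=-34.318
  mode - wants cross < 0 → take C=(3.2309,-4.6684) (cross=-34.318)
ex = (C−B)/|BC| = (0.1171,-0.9931); ey = (0.9931,0.1171)
P = B + 2.08·ex + -1.87·ey = (0.6807,0.9920)

0.68 0.99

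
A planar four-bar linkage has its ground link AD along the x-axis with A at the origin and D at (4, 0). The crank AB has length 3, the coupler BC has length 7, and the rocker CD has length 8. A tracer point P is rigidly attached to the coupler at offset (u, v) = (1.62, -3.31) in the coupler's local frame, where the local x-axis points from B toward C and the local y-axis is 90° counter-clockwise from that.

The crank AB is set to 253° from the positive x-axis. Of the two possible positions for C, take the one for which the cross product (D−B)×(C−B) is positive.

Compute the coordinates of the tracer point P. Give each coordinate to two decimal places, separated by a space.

1.77 -0.30

A=(0,0), D=(4.00,0)
B = A + 3.00·(cos253°, sin253°) = (-0.8771, -2.8689)
|BD| = 5.6583
circle(B,7.00) ∩ circle(D,8.00): a=1.5037, h=6.8366
  candidates: C₊=(-3.0473,3.7862) cross=38.684; C₋=(3.8853,-7.9992) cross=-38.684
  mode + wants cross > 0 → take C=(-3.0473,3.7862) (cross=38.684)
ex = (C−B)/|BC| = (-0.3100,0.9507); ey = (-0.9507,-0.3100)
P = B + 1.62·ex + -3.31·ey = (1.7675,-0.3025)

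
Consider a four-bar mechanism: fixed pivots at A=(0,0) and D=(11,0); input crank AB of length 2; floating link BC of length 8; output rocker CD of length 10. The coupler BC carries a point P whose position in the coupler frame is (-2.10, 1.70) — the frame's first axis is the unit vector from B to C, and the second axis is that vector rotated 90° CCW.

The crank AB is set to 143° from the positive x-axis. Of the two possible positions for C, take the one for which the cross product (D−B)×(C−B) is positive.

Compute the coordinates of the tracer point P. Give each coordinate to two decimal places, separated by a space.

A=(0,0), D=(11.00,0)
B = A + 2.00·(cos143°, sin143°) = (-1.5973, 1.2036)
|BD| = 12.6546
circle(B,8.00) ∩ circle(D,10.00): a=4.9049, h=6.3200
  candidates: C₊=(3.8865,7.0284) cross=79.977; C₋=(2.6843,-5.5542) cross=-79.977
  mode + wants cross > 0 → take C=(3.8865,7.0284) (cross=79.977)
ex = (C−B)/|BC| = (0.6855,0.7281); ey = (-0.7281,0.6855)
P = B + -2.10·ex + 1.70·ey = (-4.2745,0.8399)

-4.27 0.84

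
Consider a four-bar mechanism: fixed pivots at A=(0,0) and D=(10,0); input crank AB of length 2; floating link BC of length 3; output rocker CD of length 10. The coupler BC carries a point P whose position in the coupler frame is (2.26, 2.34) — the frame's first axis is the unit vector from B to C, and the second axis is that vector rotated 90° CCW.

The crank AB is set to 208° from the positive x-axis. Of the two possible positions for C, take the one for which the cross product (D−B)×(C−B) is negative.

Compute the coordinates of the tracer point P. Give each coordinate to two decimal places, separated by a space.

A=(0,0), D=(10.00,0)
B = A + 2.00·(cos208°, sin208°) = (-1.7659, -0.9389)
|BD| = 11.8033
circle(B,3.00) ∩ circle(D,10.00): a=2.0468, h=2.1933
  candidates: C₊=(0.0999,1.4102) cross=25.888; C₋=(0.4489,-2.9625) cross=-25.888
  mode - wants cross < 0 → take C=(0.4489,-2.9625) (cross=-25.888)
ex = (C−B)/|BC| = (0.7383,-0.6745); ey = (0.6745,0.7383)
P = B + 2.26·ex + 2.34·ey = (1.4809,-0.7358)

1.48 -0.74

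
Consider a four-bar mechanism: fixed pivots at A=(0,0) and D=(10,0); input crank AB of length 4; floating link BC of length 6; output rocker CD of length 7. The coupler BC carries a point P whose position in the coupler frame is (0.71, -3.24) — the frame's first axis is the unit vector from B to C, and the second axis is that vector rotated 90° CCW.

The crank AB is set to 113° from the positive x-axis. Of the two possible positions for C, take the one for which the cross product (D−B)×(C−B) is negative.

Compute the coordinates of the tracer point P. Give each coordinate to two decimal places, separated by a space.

A=(0,0), D=(10.00,0)
B = A + 4.00·(cos113°, sin113°) = (-1.5629, 3.6820)
|BD| = 12.1350
circle(B,6.00) ∩ circle(D,7.00): a=5.5319, h=2.3235
  candidates: C₊=(4.4131,4.2175) cross=28.195; C₋=(3.0032,-0.2104) cross=-28.195
  mode - wants cross < 0 → take C=(3.0032,-0.2104) (cross=-28.195)
ex = (C−B)/|BC| = (0.7610,-0.6487); ey = (0.6487,0.7610)
P = B + 0.71·ex + -3.24·ey = (-3.1245,0.7557)

-3.12 0.76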